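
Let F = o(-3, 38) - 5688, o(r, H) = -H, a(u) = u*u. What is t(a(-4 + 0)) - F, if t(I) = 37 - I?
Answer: 5747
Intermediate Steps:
a(u) = u²
F = -5726 (F = -1*38 - 5688 = -38 - 5688 = -5726)
t(a(-4 + 0)) - F = (37 - (-4 + 0)²) - 1*(-5726) = (37 - 1*(-4)²) + 5726 = (37 - 1*16) + 5726 = (37 - 16) + 5726 = 21 + 5726 = 5747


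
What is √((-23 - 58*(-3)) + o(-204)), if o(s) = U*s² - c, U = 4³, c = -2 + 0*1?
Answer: 3*√295953 ≈ 1632.0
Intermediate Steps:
c = -2 (c = -2 + 0 = -2)
U = 64
o(s) = 2 + 64*s² (o(s) = 64*s² - 1*(-2) = 64*s² + 2 = 2 + 64*s²)
√((-23 - 58*(-3)) + o(-204)) = √((-23 - 58*(-3)) + (2 + 64*(-204)²)) = √((-23 + 174) + (2 + 64*41616)) = √(151 + (2 + 2663424)) = √(151 + 2663426) = √2663577 = 3*√295953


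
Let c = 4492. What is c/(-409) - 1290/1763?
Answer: -196442/16769 ≈ -11.715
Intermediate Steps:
c/(-409) - 1290/1763 = 4492/(-409) - 1290/1763 = 4492*(-1/409) - 1290*1/1763 = -4492/409 - 30/41 = -196442/16769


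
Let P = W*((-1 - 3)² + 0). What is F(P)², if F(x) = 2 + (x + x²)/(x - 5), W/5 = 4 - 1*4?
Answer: 4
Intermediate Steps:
W = 0 (W = 5*(4 - 1*4) = 5*(4 - 4) = 5*0 = 0)
P = 0 (P = 0*((-1 - 3)² + 0) = 0*((-4)² + 0) = 0*(16 + 0) = 0*16 = 0)
F(x) = 2 + (x + x²)/(-5 + x)
F(P)² = ((-10 + 0² + 3*0)/(-5 + 0))² = ((-10 + 0 + 0)/(-5))² = (-⅕*(-10))² = 2² = 4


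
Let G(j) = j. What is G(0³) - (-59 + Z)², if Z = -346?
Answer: -164025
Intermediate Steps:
G(0³) - (-59 + Z)² = 0³ - (-59 - 346)² = 0 - 1*(-405)² = 0 - 1*164025 = 0 - 164025 = -164025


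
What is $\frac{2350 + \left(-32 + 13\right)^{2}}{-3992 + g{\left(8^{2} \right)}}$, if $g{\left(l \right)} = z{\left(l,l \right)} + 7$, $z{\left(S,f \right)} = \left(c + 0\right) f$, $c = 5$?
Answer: $- \frac{2711}{3665} \approx -0.7397$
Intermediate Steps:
$z{\left(S,f \right)} = 5 f$ ($z{\left(S,f \right)} = \left(5 + 0\right) f = 5 f$)
$g{\left(l \right)} = 7 + 5 l$ ($g{\left(l \right)} = 5 l + 7 = 7 + 5 l$)
$\frac{2350 + \left(-32 + 13\right)^{2}}{-3992 + g{\left(8^{2} \right)}} = \frac{2350 + \left(-32 + 13\right)^{2}}{-3992 + \left(7 + 5 \cdot 8^{2}\right)} = \frac{2350 + \left(-19\right)^{2}}{-3992 + \left(7 + 5 \cdot 64\right)} = \frac{2350 + 361}{-3992 + \left(7 + 320\right)} = \frac{2711}{-3992 + 327} = \frac{2711}{-3665} = 2711 \left(- \frac{1}{3665}\right) = - \frac{2711}{3665}$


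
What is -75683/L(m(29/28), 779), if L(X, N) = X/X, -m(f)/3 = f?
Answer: -75683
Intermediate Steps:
m(f) = -3*f
L(X, N) = 1
-75683/L(m(29/28), 779) = -75683/1 = -75683*1 = -75683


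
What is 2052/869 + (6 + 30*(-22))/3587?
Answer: 6792198/3117103 ≈ 2.1790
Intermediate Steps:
2052/869 + (6 + 30*(-22))/3587 = 2052*(1/869) + (6 - 660)*(1/3587) = 2052/869 - 654*1/3587 = 2052/869 - 654/3587 = 6792198/3117103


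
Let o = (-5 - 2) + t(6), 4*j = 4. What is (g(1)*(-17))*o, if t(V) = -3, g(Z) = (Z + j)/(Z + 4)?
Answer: 68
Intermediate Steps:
j = 1 (j = (¼)*4 = 1)
g(Z) = (1 + Z)/(4 + Z) (g(Z) = (Z + 1)/(Z + 4) = (1 + Z)/(4 + Z))
o = -10 (o = (-5 - 2) - 3 = -7 - 3 = -10)
(g(1)*(-17))*o = (((1 + 1)/(4 + 1))*(-17))*(-10) = ((2/5)*(-17))*(-10) = (((⅕)*2)*(-17))*(-10) = ((⅖)*(-17))*(-10) = -34/5*(-10) = 68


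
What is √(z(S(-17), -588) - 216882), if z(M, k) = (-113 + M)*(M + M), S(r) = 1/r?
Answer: I*√62675054/17 ≈ 465.69*I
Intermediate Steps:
z(M, k) = 2*M*(-113 + M) (z(M, k) = (-113 + M)*(2*M) = 2*M*(-113 + M))
√(z(S(-17), -588) - 216882) = √(2*(-113 + 1/(-17))/(-17) - 216882) = √(2*(-1/17)*(-113 - 1/17) - 216882) = √(2*(-1/17)*(-1922/17) - 216882) = √(3844/289 - 216882) = √(-62675054/289) = I*√62675054/17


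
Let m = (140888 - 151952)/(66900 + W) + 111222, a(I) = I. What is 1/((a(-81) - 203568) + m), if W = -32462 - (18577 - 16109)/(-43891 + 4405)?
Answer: -169977667/15710580436947 ≈ -1.0819e-5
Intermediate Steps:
W = -640896032/19743 (W = -32462 - 2468/(-39486) = -32462 - 2468*(-1)/39486 = -32462 - 1*(-1234/19743) = -32462 + 1234/19743 = -640896032/19743 ≈ -32462.)
m = 18905201469936/169977667 (m = (140888 - 151952)/(66900 - 640896032/19743) + 111222 = -11064/679910668/19743 + 111222 = -11064*19743/679910668 + 111222 = -54609138/169977667 + 111222 = 18905201469936/169977667 ≈ 1.1122e+5)
1/((a(-81) - 203568) + m) = 1/((-81 - 203568) + 18905201469936/169977667) = 1/(-203649 + 18905201469936/169977667) = 1/(-15710580436947/169977667) = -169977667/15710580436947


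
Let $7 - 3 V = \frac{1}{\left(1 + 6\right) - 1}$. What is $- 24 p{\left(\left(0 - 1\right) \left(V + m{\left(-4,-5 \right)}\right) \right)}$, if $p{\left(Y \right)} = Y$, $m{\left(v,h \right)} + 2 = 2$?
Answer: $\frac{164}{3} \approx 54.667$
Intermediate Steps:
$m{\left(v,h \right)} = 0$ ($m{\left(v,h \right)} = -2 + 2 = 0$)
$V = \frac{41}{18}$ ($V = \frac{7}{3} - \frac{1}{3 \left(\left(1 + 6\right) - 1\right)} = \frac{7}{3} - \frac{1}{3 \left(7 - 1\right)} = \frac{7}{3} - \frac{1}{3 \cdot 6} = \frac{7}{3} - \frac{1}{18} = \frac{41}{18} \approx 2.2778$)
$- 24 p{\left(\left(0 - 1\right) \left(V + m{\left(-4,-5 \right)}\right) \right)} = - 24 \left(0 - 1\right) \left(\frac{41}{18} + 0\right) = - 24 \left(\left(-1\right) \frac{41}{18}\right) = \left(-24\right) \left(- \frac{41}{18}\right) = \frac{164}{3}$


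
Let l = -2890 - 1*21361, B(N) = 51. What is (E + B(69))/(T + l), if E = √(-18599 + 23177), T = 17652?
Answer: -51/6599 - √4578/6599 ≈ -0.017982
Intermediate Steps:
l = -24251 (l = -2890 - 21361 = -24251)
E = √4578 ≈ 67.661
(E + B(69))/(T + l) = (√4578 + 51)/(17652 - 24251) = (51 + √4578)/(-6599) = (51 + √4578)*(-1/6599) = -51/6599 - √4578/6599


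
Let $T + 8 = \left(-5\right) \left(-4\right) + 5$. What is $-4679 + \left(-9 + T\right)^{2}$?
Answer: $-4615$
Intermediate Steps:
$T = 17$ ($T = -8 + \left(\left(-5\right) \left(-4\right) + 5\right) = -8 + \left(20 + 5\right) = -8 + 25 = 17$)
$-4679 + \left(-9 + T\right)^{2} = -4679 + \left(-9 + 17\right)^{2} = -4679 + 8^{2} = -4679 + 64 = -4615$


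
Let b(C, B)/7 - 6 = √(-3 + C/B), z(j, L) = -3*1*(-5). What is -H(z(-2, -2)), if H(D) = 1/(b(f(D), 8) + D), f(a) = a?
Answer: -152/8811 + 14*I*√2/8811 ≈ -0.017251 + 0.0022471*I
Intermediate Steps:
z(j, L) = 15 (z(j, L) = -3*(-5) = 15)
b(C, B) = 42 + 7*√(-3 + C/B)
H(D) = 1/(42 + D + 7*√(-3 + D/8)) (H(D) = 1/((42 + 7*√(-3 + D/8)) + D) = 1/(42 + D + 7*√(-3 + D/8)))
-H(z(-2, -2)) = -4/(168 + 4*15 + 7*√2*√(-24 + 15)) = -4/(168 + 60 + 7*√2*√(-9)) = -4/(168 + 60 + 7*√2*(3*I)) = -4/(168 + 60 + 21*I*√2) = -4/(228 + 21*I*√2)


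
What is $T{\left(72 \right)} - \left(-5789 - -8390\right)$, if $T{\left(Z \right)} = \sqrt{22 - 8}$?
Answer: $-2601 + \sqrt{14} \approx -2597.3$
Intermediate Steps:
$T{\left(Z \right)} = \sqrt{14}$
$T{\left(72 \right)} - \left(-5789 - -8390\right) = \sqrt{14} - \left(-5789 - -8390\right) = \sqrt{14} - \left(-5789 + 8390\right) = \sqrt{14} - 2601 = -2601 + \sqrt{14}$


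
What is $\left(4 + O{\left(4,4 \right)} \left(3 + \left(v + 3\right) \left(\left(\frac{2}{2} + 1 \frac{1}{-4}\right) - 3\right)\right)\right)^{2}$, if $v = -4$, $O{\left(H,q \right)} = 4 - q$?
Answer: $16$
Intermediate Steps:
$\left(4 + O{\left(4,4 \right)} \left(3 + \left(v + 3\right) \left(\left(\frac{2}{2} + 1 \frac{1}{-4}\right) - 3\right)\right)\right)^{2} = \left(4 + \left(4 - 4\right) \left(3 + \left(-4 + 3\right) \left(\left(\frac{2}{2} + 1 \frac{1}{-4}\right) - 3\right)\right)\right)^{2} = \left(4 + \left(4 - 4\right) \left(3 - \left(\left(2 \cdot \frac{1}{2} + 1 \left(- \frac{1}{4}\right)\right) - 3\right)\right)\right)^{2} = \left(4 + 0 \left(3 - \left(\left(1 - \frac{1}{4}\right) - 3\right)\right)\right)^{2} = \left(4 + 0 \left(3 - \left(\frac{3}{4} - 3\right)\right)\right)^{2} = \left(4 + 0 \left(3 - - \frac{9}{4}\right)\right)^{2} = \left(4 + 0 \left(3 + \frac{9}{4}\right)\right)^{2} = \left(4 + 0 \cdot \frac{21}{4}\right)^{2} = \left(4 + 0\right)^{2} = 4^{2} = 16$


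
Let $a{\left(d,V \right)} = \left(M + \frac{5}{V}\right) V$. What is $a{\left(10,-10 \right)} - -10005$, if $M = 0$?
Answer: $10010$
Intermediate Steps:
$a{\left(d,V \right)} = 5$ ($a{\left(d,V \right)} = \left(0 + \frac{5}{V}\right) V = \frac{5}{V} V = 5$)
$a{\left(10,-10 \right)} - -10005 = 5 - -10005 = 5 + 10005 = 10010$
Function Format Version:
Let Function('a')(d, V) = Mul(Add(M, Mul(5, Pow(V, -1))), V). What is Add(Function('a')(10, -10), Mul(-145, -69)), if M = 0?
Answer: 10010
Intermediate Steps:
Function('a')(d, V) = 5 (Function('a')(d, V) = Mul(Add(0, Mul(5, Pow(V, -1))), V) = Mul(Mul(5, Pow(V, -1)), V) = 5)
Add(Function('a')(10, -10), Mul(-145, -69)) = Add(5, Mul(-145, -69)) = Add(5, 10005) = 10010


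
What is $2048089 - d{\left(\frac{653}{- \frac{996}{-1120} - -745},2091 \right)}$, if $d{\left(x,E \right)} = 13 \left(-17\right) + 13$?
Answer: $2048297$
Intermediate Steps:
$d{\left(x,E \right)} = -208$ ($d{\left(x,E \right)} = -221 + 13 = -208$)
$2048089 - d{\left(\frac{653}{- \frac{996}{-1120} - -745},2091 \right)} = 2048089 - -208 = 2048089 + 208 = 2048297$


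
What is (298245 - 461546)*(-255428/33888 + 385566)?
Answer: -533414762924795/8472 ≈ -6.2962e+10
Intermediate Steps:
(298245 - 461546)*(-255428/33888 + 385566) = -163301*(-255428*1/33888 + 385566) = -163301*(-63857/8472 + 385566) = -163301*3266451295/8472 = -533414762924795/8472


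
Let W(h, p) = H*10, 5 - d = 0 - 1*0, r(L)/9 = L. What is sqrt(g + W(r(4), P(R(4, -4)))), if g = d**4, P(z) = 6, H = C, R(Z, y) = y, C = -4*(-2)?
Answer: sqrt(705) ≈ 26.552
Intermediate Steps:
r(L) = 9*L
C = 8
H = 8
d = 5 (d = 5 - (0 - 1*0) = 5 - (0 + 0) = 5 - 1*0 = 5 + 0 = 5)
W(h, p) = 80 (W(h, p) = 8*10 = 80)
g = 625 (g = 5**4 = 625)
sqrt(g + W(r(4), P(R(4, -4)))) = sqrt(625 + 80) = sqrt(705)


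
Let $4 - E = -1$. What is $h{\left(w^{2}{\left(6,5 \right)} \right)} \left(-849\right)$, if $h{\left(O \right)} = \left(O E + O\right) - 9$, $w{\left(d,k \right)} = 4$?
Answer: $-73863$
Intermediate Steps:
$E = 5$ ($E = 4 - -1 = 4 + 1 = 5$)
$h{\left(O \right)} = -9 + 6 O$ ($h{\left(O \right)} = \left(O 5 + O\right) - 9 = \left(5 O + O\right) - 9 = 6 O - 9 = -9 + 6 O$)
$h{\left(w^{2}{\left(6,5 \right)} \right)} \left(-849\right) = \left(-9 + 6 \cdot 4^{2}\right) \left(-849\right) = \left(-9 + 6 \cdot 16\right) \left(-849\right) = \left(-9 + 96\right) \left(-849\right) = 87 \left(-849\right) = -73863$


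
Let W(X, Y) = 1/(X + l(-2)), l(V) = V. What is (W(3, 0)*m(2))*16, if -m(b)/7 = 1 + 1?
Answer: -224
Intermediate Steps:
W(X, Y) = 1/(-2 + X) (W(X, Y) = 1/(X - 2) = 1/(-2 + X))
m(b) = -14 (m(b) = -7*(1 + 1) = -7*2 = -14)
(W(3, 0)*m(2))*16 = (-14/(-2 + 3))*16 = (-14/1)*16 = (1*(-14))*16 = -14*16 = -224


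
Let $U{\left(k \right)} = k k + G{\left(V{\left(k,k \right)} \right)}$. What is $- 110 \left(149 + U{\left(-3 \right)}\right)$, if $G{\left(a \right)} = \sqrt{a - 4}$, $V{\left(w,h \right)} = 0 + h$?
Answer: $-17380 - 110 i \sqrt{7} \approx -17380.0 - 291.03 i$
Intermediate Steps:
$V{\left(w,h \right)} = h$
$G{\left(a \right)} = \sqrt{-4 + a}$
$U{\left(k \right)} = k^{2} + \sqrt{-4 + k}$ ($U{\left(k \right)} = k k + \sqrt{-4 + k} = k^{2} + \sqrt{-4 + k}$)
$- 110 \left(149 + U{\left(-3 \right)}\right) = - 110 \left(149 + \left(\left(-3\right)^{2} + \sqrt{-4 - 3}\right)\right) = - 110 \left(149 + \left(9 + \sqrt{-7}\right)\right) = - 110 \left(149 + \left(9 + i \sqrt{7}\right)\right) = - 110 \left(158 + i \sqrt{7}\right) = -17380 - 110 i \sqrt{7}$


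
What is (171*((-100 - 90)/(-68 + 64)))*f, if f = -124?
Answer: -1007190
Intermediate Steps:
(171*((-100 - 90)/(-68 + 64)))*f = (171*((-100 - 90)/(-68 + 64)))*(-124) = (171*(-190/(-4)))*(-124) = (171*(-190*(-1/4)))*(-124) = (171*(95/2))*(-124) = (16245/2)*(-124) = -1007190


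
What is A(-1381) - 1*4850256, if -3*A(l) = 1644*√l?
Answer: -4850256 - 548*I*√1381 ≈ -4.8503e+6 - 20365.0*I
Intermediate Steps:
A(l) = -548*√l
A(-1381) - 1*4850256 = -548*I*√1381 - 1*4850256 = -548*I*√1381 - 4850256 = -4850256 - 548*I*√1381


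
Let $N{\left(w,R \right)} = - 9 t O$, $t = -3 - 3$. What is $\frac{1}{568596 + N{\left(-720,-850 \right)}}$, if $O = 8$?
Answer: $\frac{1}{569028} \approx 1.7574 \cdot 10^{-6}$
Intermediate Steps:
$t = -6$ ($t = -3 - 3 = -6$)
$N{\left(w,R \right)} = 432$ ($N{\left(w,R \right)} = \left(-9\right) \left(-6\right) 8 = 54 \cdot 8 = 432$)
$\frac{1}{568596 + N{\left(-720,-850 \right)}} = \frac{1}{568596 + 432} = \frac{1}{569028}$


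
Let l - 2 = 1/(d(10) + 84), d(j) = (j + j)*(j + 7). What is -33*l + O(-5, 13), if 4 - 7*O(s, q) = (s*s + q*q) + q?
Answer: -40313/424 ≈ -95.078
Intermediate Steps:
d(j) = 2*j*(7 + j) (d(j) = (2*j)*(7 + j) = 2*j*(7 + j))
O(s, q) = 4/7 - q/7 - q²/7 - s²/7 (O(s, q) = 4/7 - ((s*s + q*q) + q)/7 = 4/7 - ((s² + q²) + q)/7 = 4/7 - ((q² + s²) + q)/7 = 4/7 - (q + q² + s²)/7 = 4/7 + (-q/7 - q²/7 - s²/7) = 4/7 - q/7 - q²/7 - s²/7)
l = 849/424 (l = 2 + 1/(2*10*(7 + 10) + 84) = 2 + 1/(2*10*17 + 84) = 2 + 1/(340 + 84) = 2 + 1/424 = 849/424 ≈ 2.0024)
-33*l + O(-5, 13) = -33*849/424 + (4/7 - ⅐*13 - ⅐*13² - ⅐*(-5)²) = -28017/424 + (4/7 - 13/7 - ⅐*169 - ⅐*25) = -28017/424 + (4/7 - 13/7 - 169/7 - 25/7) = -28017/424 - 29 = -40313/424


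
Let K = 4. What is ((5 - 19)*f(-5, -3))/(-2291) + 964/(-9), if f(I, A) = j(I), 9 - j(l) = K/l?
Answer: -11036446/103095 ≈ -107.05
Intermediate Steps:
j(l) = 9 - 4/l
f(I, A) = 9 - 4/I
((5 - 19)*f(-5, -3))/(-2291) + 964/(-9) = ((5 - 19)*(9 - 4/(-5)))/(-2291) + 964/(-9) = -14*(9 - 4*(-⅕))*(-1/2291) + 964*(-⅑) = -14*(9 + ⅘)*(-1/2291) - 964/9 = -14*49/5*(-1/2291) - 964/9 = -686/5*(-1/2291) - 964/9 = 686/11455 - 964/9 = -11036446/103095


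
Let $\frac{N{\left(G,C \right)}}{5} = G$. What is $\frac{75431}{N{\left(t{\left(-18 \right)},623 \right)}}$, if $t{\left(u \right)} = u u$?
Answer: $\frac{75431}{1620} \approx 46.562$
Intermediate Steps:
$t{\left(u \right)} = u^{2}$
$N{\left(G,C \right)} = 5 G$
$\frac{75431}{N{\left(t{\left(-18 \right)},623 \right)}} = \frac{75431}{5 \left(-18\right)^{2}} = \frac{75431}{5 \cdot 324} = \frac{75431}{1620}$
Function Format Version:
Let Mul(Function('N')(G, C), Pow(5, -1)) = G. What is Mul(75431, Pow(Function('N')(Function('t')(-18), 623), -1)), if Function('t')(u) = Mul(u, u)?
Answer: Rational(75431, 1620) ≈ 46.562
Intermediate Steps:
Function('t')(u) = Pow(u, 2)
Function('N')(G, C) = Mul(5, G)
Mul(75431, Pow(Function('N')(Function('t')(-18), 623), -1)) = Mul(75431, Pow(Mul(5, Pow(-18, 2)), -1)) = Mul(75431, Pow(Mul(5, 324), -1)) = Mul(75431, Pow(1620, -1)) = Mul(75431, Rational(1, 1620)) = Rational(75431, 1620)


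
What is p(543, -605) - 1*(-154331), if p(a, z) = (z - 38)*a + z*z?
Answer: 171207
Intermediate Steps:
p(a, z) = z² + a*(-38 + z) (p(a, z) = (-38 + z)*a + z² = a*(-38 + z) + z² = z² + a*(-38 + z))
p(543, -605) - 1*(-154331) = ((-605)² - 38*543 + 543*(-605)) - 1*(-154331) = (366025 - 20634 - 328515) + 154331 = 16876 + 154331 = 171207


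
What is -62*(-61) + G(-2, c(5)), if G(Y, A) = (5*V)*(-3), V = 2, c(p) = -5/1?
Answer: 3752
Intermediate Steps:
c(p) = -5 (c(p) = -5*1 = -5)
G(Y, A) = -30 (G(Y, A) = (5*2)*(-3) = 10*(-3) = -30)
-62*(-61) + G(-2, c(5)) = -62*(-61) - 30 = 3782 - 30 = 3752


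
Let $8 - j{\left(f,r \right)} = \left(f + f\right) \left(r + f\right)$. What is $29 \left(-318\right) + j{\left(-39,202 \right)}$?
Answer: $3500$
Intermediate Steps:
$j{\left(f,r \right)} = 8 - 2 f \left(f + r\right)$ ($j{\left(f,r \right)} = 8 - \left(f + f\right) \left(r + f\right) = 8 - 2 f \left(f + r\right)$)
$29 \left(-318\right) + j{\left(-39,202 \right)} = 29 \left(-318\right) - \left(-8 - 15756 + 3042\right) = -9222 + \left(8 - 3042 + 15756\right) = -9222 + 12722 = 3500$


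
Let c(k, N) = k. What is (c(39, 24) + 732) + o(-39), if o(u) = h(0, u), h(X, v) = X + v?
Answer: 732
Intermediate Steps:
o(u) = u (o(u) = 0 + u = u)
(c(39, 24) + 732) + o(-39) = (39 + 732) - 39 = 771 - 39 = 732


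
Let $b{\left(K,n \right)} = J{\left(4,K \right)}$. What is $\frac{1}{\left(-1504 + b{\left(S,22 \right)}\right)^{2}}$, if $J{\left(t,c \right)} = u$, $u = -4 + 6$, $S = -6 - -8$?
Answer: $\frac{1}{2256004} \approx 4.4326 \cdot 10^{-7}$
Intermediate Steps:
$S = 2$ ($S = -6 + 8 = 2$)
$u = 2$
$J{\left(t,c \right)} = 2$
$b{\left(K,n \right)} = 2$
$\frac{1}{\left(-1504 + b{\left(S,22 \right)}\right)^{2}} = \frac{1}{\left(-1504 + 2\right)^{2}} = \frac{1}{\left(-1502\right)^{2}} = \frac{1}{2256004}$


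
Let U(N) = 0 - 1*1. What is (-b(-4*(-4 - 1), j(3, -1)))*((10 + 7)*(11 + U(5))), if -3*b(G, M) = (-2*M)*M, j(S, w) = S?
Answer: -1020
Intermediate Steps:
U(N) = -1 (U(N) = 0 - 1 = -1)
b(G, M) = 2*M²/3 (b(G, M) = -(-2*M)*M/3 = -(-2)*M²/3 = 2*M²/3)
(-b(-4*(-4 - 1), j(3, -1)))*((10 + 7)*(11 + U(5))) = (-2*3²/3)*((10 + 7)*(11 - 1)) = (-2*9/3)*(17*10) = -1*6*170 = -6*170 = -1020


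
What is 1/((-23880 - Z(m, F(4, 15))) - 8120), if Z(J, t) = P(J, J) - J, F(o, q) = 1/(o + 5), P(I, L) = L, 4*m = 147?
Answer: -1/32000 ≈ -3.1250e-5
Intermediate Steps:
m = 147/4 (m = (¼)*147 = 147/4 ≈ 36.750)
F(o, q) = 1/(5 + o)
Z(J, t) = 0 (Z(J, t) = J - J = 0)
1/((-23880 - Z(m, F(4, 15))) - 8120) = 1/((-23880 - 1*0) - 8120) = 1/((-23880 + 0) - 8120) = 1/(-23880 - 8120) = 1/(-32000) = -1/32000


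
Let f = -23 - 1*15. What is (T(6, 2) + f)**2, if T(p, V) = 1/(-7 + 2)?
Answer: 36481/25 ≈ 1459.2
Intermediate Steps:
T(p, V) = -1/5 (T(p, V) = 1/(-5) = -1/5)
f = -38 (f = -23 - 15 = -38)
(T(6, 2) + f)**2 = (-1/5 - 38)**2 = (-191/5)**2 = 36481/25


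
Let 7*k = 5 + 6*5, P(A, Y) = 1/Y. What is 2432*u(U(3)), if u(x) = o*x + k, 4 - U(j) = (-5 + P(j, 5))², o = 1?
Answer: -853632/25 ≈ -34145.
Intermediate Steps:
k = 5 (k = (5 + 6*5)/7 = (5 + 30)/7 = (⅐)*35 = 5)
U(j) = -476/25 (U(j) = 4 - (-5 + 1/5)² = 4 - (-5 + ⅕)² = 4 - (-24/5)² = 4 - 1*576/25 = 4 - 576/25 = -476/25)
u(x) = 5 + x (u(x) = 1*x + 5 = x + 5 = 5 + x)
2432*u(U(3)) = 2432*(5 - 476/25) = 2432*(-351/25) = -853632/25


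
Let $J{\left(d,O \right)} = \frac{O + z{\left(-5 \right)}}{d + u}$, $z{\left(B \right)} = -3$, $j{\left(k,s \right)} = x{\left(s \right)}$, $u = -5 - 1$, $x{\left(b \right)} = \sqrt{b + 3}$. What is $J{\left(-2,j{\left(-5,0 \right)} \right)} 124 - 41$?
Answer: $\frac{11}{2} - \frac{31 \sqrt{3}}{2} \approx -21.347$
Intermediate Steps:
$x{\left(b \right)} = \sqrt{3 + b}$
$u = -6$ ($u = -5 - 1 = -6$)
$j{\left(k,s \right)} = \sqrt{3 + s}$
$J{\left(d,O \right)} = \frac{-3 + O}{-6 + d}$ ($J{\left(d,O \right)} = \frac{O - 3}{d - 6} = \frac{-3 + O}{-6 + d}$)
$J{\left(-2,j{\left(-5,0 \right)} \right)} 124 - 41 = \frac{-3 + \sqrt{3 + 0}}{-6 - 2} \cdot 124 - 41 = \frac{-3 + \sqrt{3}}{-8} \cdot 124 - 41 = - \frac{-3 + \sqrt{3}}{8} \cdot 124 - 41 = \left(\frac{3}{8} - \frac{\sqrt{3}}{8}\right) 124 - 41 = \left(\frac{93}{2} - \frac{31 \sqrt{3}}{2}\right) - 41 = \frac{11}{2} - \frac{31 \sqrt{3}}{2}$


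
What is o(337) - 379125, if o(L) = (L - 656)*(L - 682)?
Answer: -269070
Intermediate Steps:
o(L) = (-682 + L)*(-656 + L) (o(L) = (-656 + L)*(-682 + L) = (-682 + L)*(-656 + L))
o(337) - 379125 = (447392 + 337**2 - 1338*337) - 379125 = (447392 + 113569 - 450906) - 379125 = 110055 - 379125 = -269070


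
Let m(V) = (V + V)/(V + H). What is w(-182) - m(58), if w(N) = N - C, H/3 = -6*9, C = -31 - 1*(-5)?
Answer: -4027/26 ≈ -154.88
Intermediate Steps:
C = -26 (C = -31 + 5 = -26)
H = -162 (H = 3*(-6*9) = 3*(-54) = -162)
w(N) = 26 + N (w(N) = N - 1*(-26) = N + 26 = 26 + N)
m(V) = 2*V/(-162 + V) (m(V) = (V + V)/(V - 162) = (2*V)/(-162 + V) = 2*V/(-162 + V))
w(-182) - m(58) = (26 - 182) - 2*58/(-162 + 58) = -156 - 2*58/(-104) = -156 - 2*58*(-1)/104 = -156 - 1*(-29/26) = -156 + 29/26 = -4027/26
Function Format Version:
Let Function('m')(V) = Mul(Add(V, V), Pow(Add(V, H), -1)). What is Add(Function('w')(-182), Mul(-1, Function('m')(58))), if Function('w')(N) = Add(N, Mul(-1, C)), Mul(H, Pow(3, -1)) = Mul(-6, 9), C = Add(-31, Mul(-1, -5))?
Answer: Rational(-4027, 26) ≈ -154.88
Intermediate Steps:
C = -26 (C = Add(-31, 5) = -26)
H = -162 (H = Mul(3, Mul(-6, 9)) = Mul(3, -54) = -162)
Function('w')(N) = Add(26, N) (Function('w')(N) = Add(N, Mul(-1, -26)) = Add(N, 26) = Add(26, N))
Function('m')(V) = Mul(2, V, Pow(Add(-162, V), -1)) (Function('m')(V) = Mul(Add(V, V), Pow(Add(V, -162), -1)) = Mul(Mul(2, V), Pow(Add(-162, V), -1)) = Mul(2, V, Pow(Add(-162, V), -1)))
Add(Function('w')(-182), Mul(-1, Function('m')(58))) = Add(Add(26, -182), Mul(-1, Mul(2, 58, Pow(Add(-162, 58), -1)))) = Add(-156, Mul(-1, Mul(2, 58, Pow(-104, -1)))) = Add(-156, Mul(-1, Mul(2, 58, Rational(-1, 104)))) = Add(-156, Mul(-1, Rational(-29, 26))) = Add(-156, Rational(29, 26)) = Rational(-4027, 26)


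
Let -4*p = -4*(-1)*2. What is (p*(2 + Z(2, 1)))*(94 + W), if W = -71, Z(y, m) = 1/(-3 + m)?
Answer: -69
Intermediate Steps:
p = -2 (p = -(-4*(-1))*2/4 = -2 ≈ -2.0000)
(p*(2 + Z(2, 1)))*(94 + W) = (-2*(2 + 1/(-3 + 1)))*(94 - 71) = -2*(2 + 1/(-2))*23 = -2*(2 - ½)*23 = -2*3/2*23 = -3*23 = -69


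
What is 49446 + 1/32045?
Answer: 1584497071/32045 ≈ 49446.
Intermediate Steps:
49446 + 1/32045 = 1584497071/32045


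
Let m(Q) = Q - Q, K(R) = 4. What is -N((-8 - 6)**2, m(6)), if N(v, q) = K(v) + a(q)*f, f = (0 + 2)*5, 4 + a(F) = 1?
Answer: 26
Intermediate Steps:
a(F) = -3 (a(F) = -4 + 1 = -3)
f = 10 (f = 2*5 = 10)
m(Q) = 0
N(v, q) = -26 (N(v, q) = 4 - 3*10 = 4 - 30 = -26)
-N((-8 - 6)**2, m(6)) = -1*(-26) = 26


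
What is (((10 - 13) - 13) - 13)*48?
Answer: -1392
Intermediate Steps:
(((10 - 13) - 13) - 13)*48 = ((-3 - 13) - 13)*48 = (-16 - 13)*48 = -29*48 = -1392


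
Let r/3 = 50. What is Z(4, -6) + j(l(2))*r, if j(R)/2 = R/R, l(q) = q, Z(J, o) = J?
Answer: 304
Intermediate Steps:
r = 150 (r = 3*50 = 150)
j(R) = 2 (j(R) = 2*(R/R) = 2*1 = 2)
Z(4, -6) + j(l(2))*r = 4 + 2*150 = 4 + 300 = 304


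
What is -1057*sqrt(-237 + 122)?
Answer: -1057*I*sqrt(115) ≈ -11335.0*I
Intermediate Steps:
-1057*sqrt(-237 + 122) = -1057*I*sqrt(115)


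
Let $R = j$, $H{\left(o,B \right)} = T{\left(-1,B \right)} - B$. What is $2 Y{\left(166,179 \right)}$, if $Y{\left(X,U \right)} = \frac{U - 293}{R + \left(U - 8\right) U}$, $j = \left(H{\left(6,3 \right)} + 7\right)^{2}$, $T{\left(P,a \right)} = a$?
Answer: $- \frac{114}{15329} \approx -0.0074369$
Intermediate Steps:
$H{\left(o,B \right)} = 0$ ($H{\left(o,B \right)} = B - B = 0$)
$j = 49$ ($j = \left(0 + 7\right)^{2} = 7^{2} = 49$)
$R = 49$
$Y{\left(X,U \right)} = \frac{-293 + U}{49 + U \left(-8 + U\right)}$ ($Y{\left(X,U \right)} = \frac{U - 293}{49 + \left(U - 8\right) U} = \frac{-293 + U}{49 + \left(-8 + U\right) U} = \frac{-293 + U}{49 + U \left(-8 + U\right)}$)
$2 Y{\left(166,179 \right)} = 2 \frac{-293 + 179}{49 + 179^{2} - 1432} = 2 \frac{1}{49 + 32041 - 1432} \left(-114\right) = 2 \cdot \frac{1}{30658} \left(-114\right) = 2 \left(- \frac{57}{15329}\right) = - \frac{114}{15329}$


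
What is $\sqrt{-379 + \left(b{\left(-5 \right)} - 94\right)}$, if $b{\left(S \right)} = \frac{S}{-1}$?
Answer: $6 i \sqrt{13} \approx 21.633 i$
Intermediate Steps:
$b{\left(S \right)} = - S$ ($b{\left(S \right)} = S \left(-1\right) = - S$)
$\sqrt{-379 + \left(b{\left(-5 \right)} - 94\right)} = \sqrt{-379 - 89} = \sqrt{-468} = 6 i \sqrt{13}$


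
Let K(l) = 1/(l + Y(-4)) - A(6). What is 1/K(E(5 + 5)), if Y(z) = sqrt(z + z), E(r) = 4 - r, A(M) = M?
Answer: -270/1657 + 2*I*sqrt(2)/1657 ≈ -0.16295 + 0.001707*I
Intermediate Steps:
Y(z) = sqrt(2)*sqrt(z) (Y(z) = sqrt(2*z) = sqrt(2)*sqrt(z))
K(l) = -6 + 1/(l + 2*I*sqrt(2)) (K(l) = 1/(l + sqrt(2)*sqrt(-4)) - 1*6 = 1/(l + sqrt(2)*(2*I)) - 6 = 1/(l + 2*I*sqrt(2)) - 6 = -6 + 1/(l + 2*I*sqrt(2)))
1/K(E(5 + 5)) = 1/((1 - 6*(4 - (5 + 5)) - 12*I*sqrt(2))/((4 - (5 + 5)) + 2*I*sqrt(2))) = 1/((1 - 6*(4 - 1*10) - 12*I*sqrt(2))/((4 - 1*10) + 2*I*sqrt(2))) = 1/((1 - 6*(4 - 10) - 12*I*sqrt(2))/((4 - 10) + 2*I*sqrt(2))) = 1/((1 - 6*(-6) - 12*I*sqrt(2))/(-6 + 2*I*sqrt(2))) = 1/((1 + 36 - 12*I*sqrt(2))/(-6 + 2*I*sqrt(2))) = 1/((37 - 12*I*sqrt(2))/(-6 + 2*I*sqrt(2))) = (-6 + 2*I*sqrt(2))/(37 - 12*I*sqrt(2))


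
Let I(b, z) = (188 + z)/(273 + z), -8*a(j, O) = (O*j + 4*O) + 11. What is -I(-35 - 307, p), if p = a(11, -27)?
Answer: -949/1289 ≈ -0.73623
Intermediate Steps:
a(j, O) = -11/8 - O/2 - O*j/8 (a(j, O) = -((O*j + 4*O) + 11)/8 = -((4*O + O*j) + 11)/8 = -(11 + 4*O + O*j)/8 = -11/8 - O/2 - O*j/8)
p = 197/4 (p = -11/8 - ½*(-27) - ⅛*(-27)*11 = -11/8 + 27/2 + 297/8 = 197/4 ≈ 49.250)
I(b, z) = (188 + z)/(273 + z)
-I(-35 - 307, p) = -(188 + 197/4)/(273 + 197/4) = -949/(1289/4*4) = -4*949/(1289*4) = -1*949/1289 = -949/1289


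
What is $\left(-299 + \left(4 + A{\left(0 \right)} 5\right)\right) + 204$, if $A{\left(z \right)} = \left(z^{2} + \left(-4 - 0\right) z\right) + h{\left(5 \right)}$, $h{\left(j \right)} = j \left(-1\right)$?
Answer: $-116$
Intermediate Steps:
$h{\left(j \right)} = - j$
$A{\left(z \right)} = -5 + z^{2} - 4 z$ ($A{\left(z \right)} = \left(z^{2} + \left(-4 - 0\right) z\right) - 5 = \left(z^{2} + \left(-4 + 0\right) z\right) - 5 = \left(z^{2} - 4 z\right) - 5 = -5 + z^{2} - 4 z$)
$\left(-299 + \left(4 + A{\left(0 \right)} 5\right)\right) + 204 = \left(-299 + \left(4 + \left(-5 + 0^{2} - 0\right) 5\right)\right) + 204 = \left(-299 + \left(4 + \left(-5 + 0 + 0\right) 5\right)\right) + 204 = \left(-299 + \left(4 - 25\right)\right) + 204 = \left(-299 - 21\right) + 204 = -320 + 204 = -116$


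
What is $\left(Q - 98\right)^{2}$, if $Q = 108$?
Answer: $100$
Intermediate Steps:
$\left(Q - 98\right)^{2} = \left(108 - 98\right)^{2} = 10^{2} = 100$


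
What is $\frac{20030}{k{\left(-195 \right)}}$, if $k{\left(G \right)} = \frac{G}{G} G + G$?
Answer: $- \frac{2003}{39} \approx -51.359$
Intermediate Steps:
$k{\left(G \right)} = 2 G$ ($k{\left(G \right)} = 1 G + G = G + G = 2 G$)
$\frac{20030}{k{\left(-195 \right)}} = \frac{20030}{2 \left(-195\right)} = \frac{20030}{-390} = 20030 \left(- \frac{1}{390}\right) = - \frac{2003}{39}$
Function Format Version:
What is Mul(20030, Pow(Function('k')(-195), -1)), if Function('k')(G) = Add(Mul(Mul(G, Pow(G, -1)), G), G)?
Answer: Rational(-2003, 39) ≈ -51.359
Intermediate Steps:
Function('k')(G) = Mul(2, G) (Function('k')(G) = Add(Mul(1, G), G) = Add(G, G) = Mul(2, G))
Mul(20030, Pow(Function('k')(-195), -1)) = Mul(20030, Pow(Mul(2, -195), -1)) = Mul(20030, Pow(-390, -1)) = Mul(20030, Rational(-1, 390)) = Rational(-2003, 39)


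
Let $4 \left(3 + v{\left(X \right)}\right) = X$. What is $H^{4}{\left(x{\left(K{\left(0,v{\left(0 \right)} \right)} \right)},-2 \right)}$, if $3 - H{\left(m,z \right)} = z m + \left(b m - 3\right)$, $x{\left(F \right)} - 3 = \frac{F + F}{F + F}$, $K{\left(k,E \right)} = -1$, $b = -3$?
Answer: $456976$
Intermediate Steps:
$v{\left(X \right)} = -3 + \frac{X}{4}$
$x{\left(F \right)} = 4$ ($x{\left(F \right)} = 3 + \frac{F + F}{F + F} = 3 + \frac{2 F}{2 F} = 3 + 2 F \frac{1}{2 F} = 3 + 1 = 4$)
$H{\left(m,z \right)} = 6 + 3 m - m z$ ($H{\left(m,z \right)} = 3 - \left(z m - \left(3 + 3 m\right)\right) = 3 - \left(m z - \left(3 + 3 m\right)\right) = 3 - \left(-3 - 3 m + m z\right) = 3 + \left(3 + 3 m - m z\right) = 6 + 3 m - m z$)
$H^{4}{\left(x{\left(K{\left(0,v{\left(0 \right)} \right)} \right)},-2 \right)} = \left(6 + 3 \cdot 4 - 4 \left(-2\right)\right)^{4} = \left(6 + 12 + 8\right)^{4} = 26^{4} = 456976$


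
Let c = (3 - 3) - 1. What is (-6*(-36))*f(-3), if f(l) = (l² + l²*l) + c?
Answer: -4104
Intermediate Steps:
c = -1 (c = 0 - 1 = -1)
f(l) = -1 + l² + l³ (f(l) = (l² + l²*l) - 1 = (l² + l³) - 1 = -1 + l² + l³)
(-6*(-36))*f(-3) = (-6*(-36))*(-1 + (-3)² + (-3)³) = 216*(-1 + 9 - 27) = 216*(-19) = -4104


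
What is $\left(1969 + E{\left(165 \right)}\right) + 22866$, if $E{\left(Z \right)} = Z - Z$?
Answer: $24835$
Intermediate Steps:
$E{\left(Z \right)} = 0$
$\left(1969 + E{\left(165 \right)}\right) + 22866 = \left(1969 + 0\right) + 22866 = 1969 + 22866 = 24835$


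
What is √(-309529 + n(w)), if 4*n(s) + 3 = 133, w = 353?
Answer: 3*I*√137554/2 ≈ 556.32*I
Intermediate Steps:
n(s) = 65/2 (n(s) = -¾ + (¼)*133 = -¾ + 133/4 = 65/2)
√(-309529 + n(w)) = √(-309529 + 65/2) = √(-618993/2) = 3*I*√137554/2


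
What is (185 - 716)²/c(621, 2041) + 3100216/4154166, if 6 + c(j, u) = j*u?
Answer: 850116178301/877536411255 ≈ 0.96875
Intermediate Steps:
c(j, u) = -6 + j*u
(185 - 716)²/c(621, 2041) + 3100216/4154166 = (185 - 716)²/(-6 + 621*2041) + 3100216/4154166 = (-531)²/(-6 + 1267461) + 3100216*(1/4154166) = 281961/1267455 + 1550108/2077083 = 281961*(1/1267455) + 1550108/2077083 = 93987/422485 + 1550108/2077083 = 850116178301/877536411255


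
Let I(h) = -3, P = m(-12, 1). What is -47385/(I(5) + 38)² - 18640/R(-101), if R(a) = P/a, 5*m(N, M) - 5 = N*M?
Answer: -329471477/245 ≈ -1.3448e+6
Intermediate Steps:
m(N, M) = 1 + M*N/5 (m(N, M) = 1 + (N*M)/5 = 1 + (M*N)/5 = 1 + M*N/5)
P = -7/5 (P = 1 + (⅕)*1*(-12) = 1 - 12/5 = -7/5 ≈ -1.4000)
R(a) = -7/(5*a)
-47385/(I(5) + 38)² - 18640/R(-101) = -47385/(-3 + 38)² - 18640/((-7/5/(-101))) = -47385/(35²) - 18640/((-7/5*(-1/101))) = -47385/1225 - 18640/7/505 = -47385*1/1225 - 18640*505/7 = -9477/245 - 9413200/7 = -329471477/245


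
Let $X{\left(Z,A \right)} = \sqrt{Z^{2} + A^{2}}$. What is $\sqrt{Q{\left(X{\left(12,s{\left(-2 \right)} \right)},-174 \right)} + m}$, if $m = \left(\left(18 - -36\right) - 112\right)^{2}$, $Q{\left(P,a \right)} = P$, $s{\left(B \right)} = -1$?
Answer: $\sqrt{3364 + \sqrt{145}} \approx 58.104$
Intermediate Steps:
$X{\left(Z,A \right)} = \sqrt{A^{2} + Z^{2}}$
$m = 3364$ ($m = \left(\left(18 + 36\right) - 112\right)^{2} = \left(54 - 112\right)^{2} = \left(-58\right)^{2} = 3364$)
$\sqrt{Q{\left(X{\left(12,s{\left(-2 \right)} \right)},-174 \right)} + m} = \sqrt{\sqrt{\left(-1\right)^{2} + 12^{2}} + 3364} = \sqrt{\sqrt{1 + 144} + 3364} = \sqrt{\sqrt{145} + 3364} = \sqrt{3364 + \sqrt{145}}$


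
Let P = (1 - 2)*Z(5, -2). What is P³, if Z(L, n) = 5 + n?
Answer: -27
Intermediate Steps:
P = -3 (P = (1 - 2)*(5 - 2) = -1*3 = -3)
P³ = (-3)³ = -27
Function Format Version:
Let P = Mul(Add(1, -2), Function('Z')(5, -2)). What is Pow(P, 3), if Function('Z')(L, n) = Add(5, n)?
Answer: -27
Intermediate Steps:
P = -3 (P = Mul(Add(1, -2), Add(5, -2)) = Mul(-1, 3) = -3)
Pow(P, 3) = Pow(-3, 3) = -27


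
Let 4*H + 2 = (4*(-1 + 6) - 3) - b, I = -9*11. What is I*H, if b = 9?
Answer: -297/2 ≈ -148.50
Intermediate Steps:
I = -99
H = 3/2 (H = -½ + ((4*(-1 + 6) - 3) - 1*9)/4 = -½ + ((4*5 - 3) - 9)/4 = -½ + ((20 - 3) - 9)/4 = -½ + (17 - 9)/4 = -½ + (¼)*8 = -½ + 2 = 3/2 ≈ 1.5000)
I*H = -99*3/2 = -297/2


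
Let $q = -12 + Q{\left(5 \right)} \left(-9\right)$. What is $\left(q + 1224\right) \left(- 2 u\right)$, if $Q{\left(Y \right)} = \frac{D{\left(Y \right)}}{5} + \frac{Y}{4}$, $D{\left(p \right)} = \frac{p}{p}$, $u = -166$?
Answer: $\frac{1990257}{5} \approx 3.9805 \cdot 10^{5}$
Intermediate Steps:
$D{\left(p \right)} = 1$
$Q{\left(Y \right)} = \frac{1}{5} + \frac{Y}{4}$ ($Q{\left(Y \right)} = 1 \cdot \frac{1}{5} + \frac{Y}{4} = 1 \cdot \frac{1}{5} + Y \frac{1}{4} = \frac{1}{5} + \frac{Y}{4}$)
$q = - \frac{501}{20}$ ($q = -12 + \left(\frac{1}{5} + \frac{1}{4} \cdot 5\right) \left(-9\right) = -12 + \left(\frac{1}{5} + \frac{5}{4}\right) \left(-9\right) = -12 + \frac{29}{20} \left(-9\right) = -12 - \frac{261}{20} = - \frac{501}{20} \approx -25.05$)
$\left(q + 1224\right) \left(- 2 u\right) = \left(- \frac{501}{20} + 1224\right) \left(\left(-2\right) \left(-166\right)\right) = \frac{23979}{20} \cdot 332 = \frac{1990257}{5}$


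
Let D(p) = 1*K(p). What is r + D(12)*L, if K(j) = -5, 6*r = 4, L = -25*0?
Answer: ⅔ ≈ 0.66667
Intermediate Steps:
L = 0
r = ⅔ (r = (⅙)*4 = ⅔ ≈ 0.66667)
D(p) = -5 (D(p) = 1*(-5) = -5)
r + D(12)*L = ⅔ - 5*0 = ⅔ + 0 = ⅔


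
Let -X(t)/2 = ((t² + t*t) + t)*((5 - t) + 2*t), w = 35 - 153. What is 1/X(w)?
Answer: 1/6266980 ≈ 1.5957e-7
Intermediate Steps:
w = -118
X(t) = -2*(5 + t)*(t + 2*t²) (X(t) = -2*((t² + t*t) + t)*((5 - t) + 2*t) = -2*((t² + t²) + t)*(5 + t) = -2*(2*t² + t)*(5 + t) = -2*(t + 2*t²)*(5 + t) = -2*(5 + t)*(t + 2*t²))
1/X(w) = 1/(-2*(-118)*(5 + 2*(-118)² + 11*(-118))) = 1/(-2*(-118)*(5 + 2*13924 - 1298)) = 1/(-2*(-118)*(5 + 27848 - 1298)) = 1/(-2*(-118)*26555) = 1/6266980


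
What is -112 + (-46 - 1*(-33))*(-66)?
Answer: 746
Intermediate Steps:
-112 + (-46 - 1*(-33))*(-66) = -112 + (-46 + 33)*(-66) = -112 - 13*(-66) = -112 + 858 = 746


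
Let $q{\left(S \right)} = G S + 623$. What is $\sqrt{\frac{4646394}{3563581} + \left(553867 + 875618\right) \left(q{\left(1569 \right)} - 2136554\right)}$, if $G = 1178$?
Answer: $\frac{3 i \sqrt{580193997108604504464139}}{3563581} \approx 6.4124 \cdot 10^{5} i$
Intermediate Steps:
$q{\left(S \right)} = 623 + 1178 S$ ($q{\left(S \right)} = 1178 S + 623 = 623 + 1178 S$)
$\sqrt{\frac{4646394}{3563581} + \left(553867 + 875618\right) \left(q{\left(1569 \right)} - 2136554\right)} = \sqrt{\frac{4646394}{3563581} + \left(553867 + 875618\right) \left(\left(623 + 1178 \cdot 1569\right) - 2136554\right)} = \sqrt{4646394 \cdot \frac{1}{3563581} + 1429485 \left(\left(623 + 1848282\right) - 2136554\right)} = \sqrt{\frac{4646394}{3563581} + 1429485 \left(1848905 - 2136554\right)} = \sqrt{\frac{4646394}{3563581} + 1429485 \left(-287649\right)} = \sqrt{\frac{4646394}{3563581} - 411189930765} = \sqrt{- \frac{1465308624660823071}{3563581}} = \frac{3 i \sqrt{580193997108604504464139}}{3563581}$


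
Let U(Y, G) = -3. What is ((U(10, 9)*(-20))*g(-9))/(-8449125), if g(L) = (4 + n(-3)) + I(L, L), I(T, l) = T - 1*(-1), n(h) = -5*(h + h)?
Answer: -104/563275 ≈ -0.00018463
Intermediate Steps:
n(h) = -10*h
I(T, l) = 1 + T (I(T, l) = T + 1 = 1 + T)
g(L) = 35 + L (g(L) = (4 - 10*(-3)) + (1 + L) = (4 + 30) + (1 + L) = 34 + (1 + L) = 35 + L)
((U(10, 9)*(-20))*g(-9))/(-8449125) = ((-3*(-20))*(35 - 9))/(-8449125) = (60*26)*(-1/8449125) = 1560*(-1/8449125) = -104/563275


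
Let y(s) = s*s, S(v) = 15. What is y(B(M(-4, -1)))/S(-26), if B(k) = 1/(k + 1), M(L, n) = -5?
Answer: 1/240 ≈ 0.0041667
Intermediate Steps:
B(k) = 1/(1 + k)
y(s) = s²
y(B(M(-4, -1)))/S(-26) = (1/(1 - 5))²/15 = (1/(-4))²*(1/15) = (-¼)²*(1/15) = (1/16)*(1/15) = 1/240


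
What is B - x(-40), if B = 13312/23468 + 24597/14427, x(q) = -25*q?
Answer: -9383431705/9404801 ≈ -997.73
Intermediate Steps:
B = 21369295/9404801 (B = 13312*(1/23468) + 24597*(1/14427) = 3328/5867 + 2733/1603 = 21369295/9404801 ≈ 2.2722)
B - x(-40) = 21369295/9404801 - (-25)*(-40) = 21369295/9404801 - 1*1000 = 21369295/9404801 - 1000 = -9383431705/9404801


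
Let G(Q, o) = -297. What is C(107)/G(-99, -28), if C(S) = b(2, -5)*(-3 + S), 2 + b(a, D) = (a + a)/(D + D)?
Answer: 416/495 ≈ 0.84040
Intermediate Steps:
b(a, D) = -2 + a/D (b(a, D) = -2 + (a + a)/(D + D) = -2 + (2*a)/((2*D)) = -2 + (2*a)*(1/(2*D)) = -2 + a/D)
C(S) = 36/5 - 12*S/5 (C(S) = (-2 + 2/(-5))*(-3 + S) = (-2 + 2*(-⅕))*(-3 + S) = (-2 - ⅖)*(-3 + S) = -12*(-3 + S)/5 = 36/5 - 12*S/5)
C(107)/G(-99, -28) = (36/5 - 12/5*107)/(-297) = (36/5 - 1284/5)*(-1/297) = -1248/5*(-1/297) = 416/495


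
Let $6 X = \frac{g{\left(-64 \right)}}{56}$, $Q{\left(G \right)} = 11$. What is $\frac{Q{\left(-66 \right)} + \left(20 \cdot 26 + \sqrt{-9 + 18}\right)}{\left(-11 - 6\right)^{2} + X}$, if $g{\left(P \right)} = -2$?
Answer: $\frac{89712}{48551} \approx 1.8478$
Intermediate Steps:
$X = - \frac{1}{168}$ ($X = \frac{\left(-2\right) \frac{1}{56}}{6} = \frac{1}{6} \left(- \frac{1}{28}\right) = - \frac{1}{168} \approx -0.0059524$)
$\frac{Q{\left(-66 \right)} + \left(20 \cdot 26 + \sqrt{-9 + 18}\right)}{\left(-11 - 6\right)^{2} + X} = \frac{11 + \left(20 \cdot 26 + \sqrt{-9 + 18}\right)}{\left(-11 - 6\right)^{2} - \frac{1}{168}} = \frac{11 + \left(520 + \sqrt{9}\right)}{\left(-17\right)^{2} - \frac{1}{168}} = \frac{11 + \left(520 + 3\right)}{289 - \frac{1}{168}} = \frac{11 + 523}{\frac{48551}{168}} = 534 \cdot \frac{168}{48551} = \frac{89712}{48551}$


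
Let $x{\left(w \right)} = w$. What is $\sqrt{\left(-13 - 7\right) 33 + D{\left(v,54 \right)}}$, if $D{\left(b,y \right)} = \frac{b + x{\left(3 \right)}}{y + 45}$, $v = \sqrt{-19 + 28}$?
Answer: $\frac{i \sqrt{718674}}{33} \approx 25.689 i$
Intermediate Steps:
$v = 3$ ($v = \sqrt{9} = 3$)
$D{\left(b,y \right)} = \frac{3 + b}{45 + y}$ ($D{\left(b,y \right)} = \frac{b + 3}{y + 45} = \frac{3 + b}{45 + y}$)
$\sqrt{\left(-13 - 7\right) 33 + D{\left(v,54 \right)}} = \sqrt{\left(-13 - 7\right) 33 + \frac{3 + 3}{45 + 54}} = \sqrt{\left(-20\right) 33 + \frac{1}{99} \cdot 6} = \sqrt{-660 + \frac{1}{99} \cdot 6} = \sqrt{-660 + \frac{2}{33}} = \sqrt{- \frac{21778}{33}} = \frac{i \sqrt{718674}}{33}$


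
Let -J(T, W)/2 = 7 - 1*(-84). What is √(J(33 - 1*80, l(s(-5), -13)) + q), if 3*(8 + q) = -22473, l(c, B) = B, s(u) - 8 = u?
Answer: I*√7681 ≈ 87.641*I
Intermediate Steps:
s(u) = 8 + u
q = -7499 (q = -8 + (⅓)*(-22473) = -8 - 7491 = -7499)
J(T, W) = -182 (J(T, W) = -2*(7 - 1*(-84)) = -2*(7 + 84) = -2*91 = -182)
√(J(33 - 1*80, l(s(-5), -13)) + q) = √(-182 - 7499) = √(-7681) = I*√7681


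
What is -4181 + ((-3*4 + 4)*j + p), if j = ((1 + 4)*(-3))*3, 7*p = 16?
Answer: -26731/7 ≈ -3818.7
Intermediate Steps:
p = 16/7 (p = (⅐)*16 = 16/7 ≈ 2.2857)
j = -45 (j = (5*(-3))*3 = -15*3 = -45)
-4181 + ((-3*4 + 4)*j + p) = -4181 + ((-3*4 + 4)*(-45) + 16/7) = -4181 + ((-12 + 4)*(-45) + 16/7) = -4181 + (-8*(-45) + 16/7) = -4181 + (360 + 16/7) = -4181 + 2536/7 = -26731/7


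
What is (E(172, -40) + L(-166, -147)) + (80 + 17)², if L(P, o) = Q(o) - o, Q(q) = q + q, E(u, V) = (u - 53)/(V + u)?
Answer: 1222703/132 ≈ 9262.9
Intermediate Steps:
E(u, V) = (-53 + u)/(V + u)
Q(q) = 2*q
L(P, o) = o (L(P, o) = 2*o - o = o)
(E(172, -40) + L(-166, -147)) + (80 + 17)² = ((-53 + 172)/(-40 + 172) - 147) + (80 + 17)² = (119/132 - 147) + 97² = ((1/132)*119 - 147) + 9409 = (119/132 - 147) + 9409 = -19285/132 + 9409 = 1222703/132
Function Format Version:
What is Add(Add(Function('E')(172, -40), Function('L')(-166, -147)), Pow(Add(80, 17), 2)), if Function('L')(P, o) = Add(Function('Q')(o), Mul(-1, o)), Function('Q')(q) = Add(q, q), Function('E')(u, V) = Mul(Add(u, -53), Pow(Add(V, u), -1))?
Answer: Rational(1222703, 132) ≈ 9262.9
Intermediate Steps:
Function('E')(u, V) = Mul(Pow(Add(V, u), -1), Add(-53, u)) (Function('E')(u, V) = Mul(Add(-53, u), Pow(Add(V, u), -1)) = Mul(Pow(Add(V, u), -1), Add(-53, u)))
Function('Q')(q) = Mul(2, q)
Function('L')(P, o) = o (Function('L')(P, o) = Add(Mul(2, o), Mul(-1, o)) = o)
Add(Add(Function('E')(172, -40), Function('L')(-166, -147)), Pow(Add(80, 17), 2)) = Add(Add(Mul(Pow(Add(-40, 172), -1), Add(-53, 172)), -147), Pow(Add(80, 17), 2)) = Add(Add(Mul(Pow(132, -1), 119), -147), Pow(97, 2)) = Add(Add(Mul(Rational(1, 132), 119), -147), 9409) = Add(Add(Rational(119, 132), -147), 9409) = Add(Rational(-19285, 132), 9409) = Rational(1222703, 132)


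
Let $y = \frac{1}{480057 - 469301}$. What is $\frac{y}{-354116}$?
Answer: $- \frac{1}{3808871696} \approx -2.6255 \cdot 10^{-10}$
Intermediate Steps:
$y = \frac{1}{10756} \approx 9.2971 \cdot 10^{-5}$
$\frac{y}{-354116} = \frac{1}{10756 \left(-354116\right)} = \frac{1}{10756} \left(- \frac{1}{354116}\right) = - \frac{1}{3808871696}$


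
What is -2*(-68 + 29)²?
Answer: -3042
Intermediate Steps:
-2*(-68 + 29)² = -2*(-39)² = -2*1521 = -3042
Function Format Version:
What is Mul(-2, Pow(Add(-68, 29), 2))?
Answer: -3042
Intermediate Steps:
Mul(-2, Pow(Add(-68, 29), 2)) = Mul(-2, Pow(-39, 2)) = Mul(-2, 1521) = -3042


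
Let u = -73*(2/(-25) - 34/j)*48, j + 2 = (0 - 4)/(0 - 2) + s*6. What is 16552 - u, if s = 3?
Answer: 723976/75 ≈ 9653.0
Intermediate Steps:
j = 18 (j = -2 + ((0 - 4)/(0 - 2) + 3*6) = -2 + (-4/(-2) + 18) = -2 + (-4*(-½) + 18) = -2 + (2 + 18) = -2 + 20 = 18)
u = 517424/75 (u = -73*(2/(-25) - 34/18)*48 = -73*(2*(-1/25) - 34*1/18)*48 = -73*(-2/25 - 17/9)*48 = -73*(-443/225)*48 = (32339/225)*48 = 517424/75 ≈ 6899.0)
16552 - u = 16552 - 1*517424/75 = 16552 - 517424/75 = 723976/75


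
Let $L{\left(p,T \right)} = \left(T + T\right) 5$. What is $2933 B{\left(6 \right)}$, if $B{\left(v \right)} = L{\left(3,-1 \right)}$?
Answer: $-29330$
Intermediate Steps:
$L{\left(p,T \right)} = 10 T$ ($L{\left(p,T \right)} = 2 T 5 = 10 T$)
$B{\left(v \right)} = -10$ ($B{\left(v \right)} = 10 \left(-1\right) = -10$)
$2933 B{\left(6 \right)} = 2933 \left(-10\right) = -29330$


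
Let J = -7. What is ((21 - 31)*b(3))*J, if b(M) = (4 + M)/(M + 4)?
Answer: 70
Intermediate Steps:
b(M) = 1 (b(M) = (4 + M)/(4 + M) = 1)
((21 - 31)*b(3))*J = ((21 - 31)*1)*(-7) = -10*1*(-7) = -10*(-7) = 70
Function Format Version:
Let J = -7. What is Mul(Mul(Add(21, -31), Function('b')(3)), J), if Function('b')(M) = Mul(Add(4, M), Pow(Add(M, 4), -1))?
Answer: 70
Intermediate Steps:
Function('b')(M) = 1 (Function('b')(M) = Mul(Add(4, M), Pow(Add(4, M), -1)) = 1)
Mul(Mul(Add(21, -31), Function('b')(3)), J) = Mul(Mul(Add(21, -31), 1), -7) = Mul(Mul(-10, 1), -7) = Mul(-10, -7) = 70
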